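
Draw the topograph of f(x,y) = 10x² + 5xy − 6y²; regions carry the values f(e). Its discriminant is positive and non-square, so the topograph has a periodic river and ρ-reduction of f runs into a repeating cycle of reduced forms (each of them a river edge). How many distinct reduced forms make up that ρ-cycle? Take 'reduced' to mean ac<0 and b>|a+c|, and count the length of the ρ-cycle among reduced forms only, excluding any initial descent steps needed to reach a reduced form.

D = 265, ⌊√D⌋ = 16
river: ρ → (-6,7,9)
river: ρ → (9,11,-4)
river: ρ → (-4,13,6)
river: ρ → (6,11,-6)
river: ρ → (-6,13,4)
river: ρ → (4,11,-9)
river: ρ → (-9,7,6)
river: ρ → (6,5,-10)
river: ρ → (-10,15,1)
river: ρ → (1,15,-10)
river: ρ → (-10,5,6)
river: ρ → (6,7,-9)
river: ρ → (-9,11,4)
river: ρ → (4,13,-6)
river: ρ → (-6,11,6)
river: ρ → (6,13,-4)
river: ρ → (-4,11,9)
river: ρ → (9,7,-6)
river: ρ → (-6,5,10)
river: ρ → (10,15,-1)
river: ρ → (-1,15,10)
river: ρ → (10,5,-6)
ρ-cycle length = 22 (tail of 0 descent steps not counted)

22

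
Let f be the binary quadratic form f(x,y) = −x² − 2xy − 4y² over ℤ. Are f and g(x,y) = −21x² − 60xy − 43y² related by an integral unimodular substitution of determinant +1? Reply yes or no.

D₁ = -12, D₂ = -12
f is negative-definite; reduce −f:
−f: translate: b→0 (≡2 mod 2), so (1,2,4)→(1,0,3)
−f: reduced (well bottom): (1,0,3) with a≤c, −a<b≤a
flip sign back: reduced form of f is (-1,0,-3)
g is negative-definite; reduce −g:
−g: translate: b→18 (≡60 mod 42), so (21,60,43)→(21,18,4)
−g: flip: (21,18,4)→(4,-18,21)
−g: translate: b→-2 (≡-18 mod 8), so (4,-18,21)→(4,-2,1)
−g: flip: (4,-2,1)→(1,2,4)
−g: translate: b→0 (≡2 mod 2), so (1,2,4)→(1,0,3)
−g: reduced (well bottom): (1,0,3) with a≤c, −a<b≤a
flip sign back: reduced form of g is (-1,0,-3)
reduced forms (-1, 0, -3) vs (-1, 0, -3) ⇒ equivalent

yes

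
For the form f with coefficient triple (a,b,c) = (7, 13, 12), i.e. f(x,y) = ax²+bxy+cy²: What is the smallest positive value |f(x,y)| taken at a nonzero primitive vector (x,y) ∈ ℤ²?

translate: b→-1 (≡13 mod 14), so (7,13,12)→(7,-1,6)
flip: (7,-1,6)→(6,1,7)
reduced (well bottom): (6,1,7) with a≤c, −a<b≤a
well minimum = a = 6

6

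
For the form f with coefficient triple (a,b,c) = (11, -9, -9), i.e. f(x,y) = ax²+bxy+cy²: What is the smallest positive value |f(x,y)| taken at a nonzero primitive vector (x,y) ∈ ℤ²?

descent: ρ → (-9,9,11)  [lands on river]
river: ρ → (11,13,-7)
river: ρ → (-7,15,9)
river: ρ → (9,21,-1)
river: ρ → (-1,21,9)
river: ρ → (9,15,-7)
river: ρ → (-7,13,11)
river: ρ → (11,9,-9)
closes: descent 1, river 8
min |a| on river = 1

1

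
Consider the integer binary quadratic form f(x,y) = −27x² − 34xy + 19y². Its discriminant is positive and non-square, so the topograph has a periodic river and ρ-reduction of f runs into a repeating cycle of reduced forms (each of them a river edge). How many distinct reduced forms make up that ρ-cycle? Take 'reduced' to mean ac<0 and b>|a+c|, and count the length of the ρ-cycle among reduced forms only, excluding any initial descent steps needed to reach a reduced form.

D = 3208, ⌊√D⌋ = 56
descent: ρ → (19,34,-27)  [lands on river]
river: ρ → (-27,20,26)
river: ρ → (26,32,-21)
river: ρ → (-21,52,6)
river: ρ → (6,56,-3)
river: ρ → (-3,52,42)
river: ρ → (42,32,-13)
river: ρ → (-13,46,21)
river: ρ → (21,38,-21)
river: ρ → (-21,46,13)
river: ρ → (13,32,-42)
river: ρ → (-42,52,3)
river: ρ → (3,56,-6)
river: ρ → (-6,52,21)
river: ρ → (21,32,-26)
river: ρ → (-26,20,27)
river: ρ → (27,34,-19)
river: ρ → (-19,42,19)
ρ-cycle length = 18 (tail of 1 descent step not counted)

18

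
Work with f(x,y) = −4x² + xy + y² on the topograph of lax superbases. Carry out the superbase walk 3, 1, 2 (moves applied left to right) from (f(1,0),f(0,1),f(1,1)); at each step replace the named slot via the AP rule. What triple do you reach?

start (-4,1,-2) = (f(1,0),f(0,1),f(1,1))
replace slot 3: 2·((-4)+1) − (-2) = -4 → (-4,1,-4)
replace slot 1: 2·(1+(-4)) − (-4) = -2 → (-2,1,-4)
replace slot 2: 2·((-2)+(-4)) − 1 = -13 → (-2,-13,-4)

-2,-13,-4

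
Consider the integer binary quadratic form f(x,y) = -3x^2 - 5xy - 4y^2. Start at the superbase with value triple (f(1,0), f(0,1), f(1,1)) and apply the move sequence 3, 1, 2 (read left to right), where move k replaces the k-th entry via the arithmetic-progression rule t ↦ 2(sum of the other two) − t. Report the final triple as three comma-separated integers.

start (-3,-4,-12) = (f(1,0),f(0,1),f(1,1))
replace slot 3: 2·((-3)+(-4)) − (-12) = -2 → (-3,-4,-2)
replace slot 1: 2·((-4)+(-2)) − (-3) = -9 → (-9,-4,-2)
replace slot 2: 2·((-9)+(-2)) − (-4) = -18 → (-9,-18,-2)

-9,-18,-2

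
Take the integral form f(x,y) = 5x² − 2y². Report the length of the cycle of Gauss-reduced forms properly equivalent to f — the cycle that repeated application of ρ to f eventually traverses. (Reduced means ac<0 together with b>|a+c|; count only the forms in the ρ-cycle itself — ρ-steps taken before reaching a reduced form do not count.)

D = 40, ⌊√D⌋ = 6
descent: ρ → (-2,4,3)  [lands on river]
river: ρ → (3,2,-3)
river: ρ → (-3,4,2)
river: ρ → (2,4,-3)
river: ρ → (-3,2,3)
river: ρ → (3,4,-2)
ρ-cycle length = 6 (tail of 1 descent step not counted)

6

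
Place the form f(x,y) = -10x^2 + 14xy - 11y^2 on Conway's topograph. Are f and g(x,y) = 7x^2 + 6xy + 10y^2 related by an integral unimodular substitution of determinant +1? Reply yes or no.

D₁ = -244, D₂ = -244
f is negative-definite; reduce −f:
−f: translate: b→6 (≡-14 mod 20), so (10,-14,11)→(10,6,7)
−f: flip: (10,6,7)→(7,-6,10)
−f: reduced (well bottom): (7,-6,10) with a≤c, −a<b≤a
flip sign back: reduced form of f is (-7,6,-10)
g: reduced (well bottom): (7,6,10) with a≤c, −a<b≤a
reduced forms (-7, 6, -10) vs (7, 6, 10) ⇒ inequivalent

no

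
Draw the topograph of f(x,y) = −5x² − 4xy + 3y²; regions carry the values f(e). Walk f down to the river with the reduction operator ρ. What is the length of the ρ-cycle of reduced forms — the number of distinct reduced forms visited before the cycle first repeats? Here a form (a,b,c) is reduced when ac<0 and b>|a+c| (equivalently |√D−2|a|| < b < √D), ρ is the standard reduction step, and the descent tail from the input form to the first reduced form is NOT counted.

D = 76, ⌊√D⌋ = 8
descent: ρ → (3,4,-5)  [lands on river]
river: ρ → (-5,6,2)
river: ρ → (2,6,-5)
river: ρ → (-5,4,3)
river: ρ → (3,8,-1)
river: ρ → (-1,8,3)
ρ-cycle length = 6 (tail of 1 descent step not counted)

6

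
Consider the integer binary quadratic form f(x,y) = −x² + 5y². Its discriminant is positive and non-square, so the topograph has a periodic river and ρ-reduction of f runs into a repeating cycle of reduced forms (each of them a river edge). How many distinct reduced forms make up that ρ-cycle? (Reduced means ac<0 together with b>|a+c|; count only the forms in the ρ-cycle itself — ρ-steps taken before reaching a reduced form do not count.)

D = 20, ⌊√D⌋ = 4
descent: ρ → (5,0,-1)
descent: ρ → (-1,4,1)  [lands on river]
river: ρ → (1,4,-1)
ρ-cycle length = 2 (tail of 2 descent steps not counted)

2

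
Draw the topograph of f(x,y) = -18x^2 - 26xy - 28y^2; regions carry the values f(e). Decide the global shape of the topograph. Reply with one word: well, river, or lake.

D = b²−4ac = (-26)² − 4·(-18)·(-28) = -1340
D < 0 ⇒ definite ⇒ every region one sign ⇒ single well

well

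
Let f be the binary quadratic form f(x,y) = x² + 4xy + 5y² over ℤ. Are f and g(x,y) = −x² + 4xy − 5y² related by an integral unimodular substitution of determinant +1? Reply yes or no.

D₁ = -4, D₂ = -4
f: translate: b→0 (≡4 mod 2), so (1,4,5)→(1,0,1)
f: reduced (well bottom): (1,0,1) with a≤c, −a<b≤a
g is negative-definite; reduce −g:
−g: translate: b→0 (≡-4 mod 2), so (1,-4,5)→(1,0,1)
−g: reduced (well bottom): (1,0,1) with a≤c, −a<b≤a
flip sign back: reduced form of g is (-1,0,-1)
reduced forms (1, 0, 1) vs (-1, 0, -1) ⇒ inequivalent

no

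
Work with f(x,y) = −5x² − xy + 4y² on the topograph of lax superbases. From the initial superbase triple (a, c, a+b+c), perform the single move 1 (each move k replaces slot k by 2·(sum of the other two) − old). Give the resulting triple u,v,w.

start (-5,4,-2) = (f(1,0),f(0,1),f(1,1))
replace slot 1: 2·(4+(-2)) − (-5) = 9 → (9,4,-2)

9,4,-2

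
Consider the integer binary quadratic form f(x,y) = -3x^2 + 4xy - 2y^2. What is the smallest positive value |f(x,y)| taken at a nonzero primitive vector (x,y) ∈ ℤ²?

translate: b→2 (≡-4 mod 6), so (3,-4,2)→(3,2,1)
flip: (3,2,1)→(1,-2,3)
translate: b→0 (≡-2 mod 2), so (1,-2,3)→(1,0,2)
reduced (well bottom): (1,0,2) with a≤c, −a<b≤a
well minimum |f| = |-1| = 1 (negative-definite)

1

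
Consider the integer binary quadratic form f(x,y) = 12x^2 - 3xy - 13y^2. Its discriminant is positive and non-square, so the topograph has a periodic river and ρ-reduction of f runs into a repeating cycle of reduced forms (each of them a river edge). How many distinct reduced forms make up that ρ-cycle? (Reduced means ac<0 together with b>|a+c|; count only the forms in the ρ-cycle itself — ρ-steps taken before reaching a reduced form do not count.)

D = 633, ⌊√D⌋ = 25
descent: ρ → (-13,3,12)  [lands on river]
river: ρ → (12,21,-4)
river: ρ → (-4,19,17)
river: ρ → (17,15,-6)
river: ρ → (-6,21,8)
river: ρ → (8,11,-16)
river: ρ → (-16,21,3)
river: ρ → (3,21,-16)
river: ρ → (-16,11,8)
river: ρ → (8,21,-6)
river: ρ → (-6,15,17)
river: ρ → (17,19,-4)
river: ρ → (-4,21,12)
river: ρ → (12,3,-13)
river: ρ → (-13,23,2)
river: ρ → (2,25,-1)
river: ρ → (-1,25,2)
river: ρ → (2,23,-13)
ρ-cycle length = 18 (tail of 1 descent step not counted)

18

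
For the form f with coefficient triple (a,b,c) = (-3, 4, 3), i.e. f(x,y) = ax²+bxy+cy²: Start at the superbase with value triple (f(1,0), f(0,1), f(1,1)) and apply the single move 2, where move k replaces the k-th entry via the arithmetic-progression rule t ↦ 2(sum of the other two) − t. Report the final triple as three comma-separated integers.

start (-3,3,4) = (f(1,0),f(0,1),f(1,1))
replace slot 2: 2·((-3)+4) − 3 = -1 → (-3,-1,4)

-3,-1,4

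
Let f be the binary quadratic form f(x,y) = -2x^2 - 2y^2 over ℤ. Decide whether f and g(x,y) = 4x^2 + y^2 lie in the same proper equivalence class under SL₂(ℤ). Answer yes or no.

D₁ = -16, D₂ = -16
f is negative-definite; reduce −f:
−f: reduced (well bottom): (2,0,2) with a≤c, −a<b≤a
flip sign back: reduced form of f is (-2,0,-2)
g: flip: (4,0,1)→(1,0,4)
g: reduced (well bottom): (1,0,4) with a≤c, −a<b≤a
reduced forms (-2, 0, -2) vs (1, 0, 4) ⇒ inequivalent

no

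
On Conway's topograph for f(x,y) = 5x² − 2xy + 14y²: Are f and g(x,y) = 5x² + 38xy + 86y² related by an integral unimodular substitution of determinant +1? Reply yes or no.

D₁ = -276, D₂ = -276
f: reduced (well bottom): (5,-2,14) with a≤c, −a<b≤a
g: translate: b→-2 (≡38 mod 10), so (5,38,86)→(5,-2,14)
g: reduced (well bottom): (5,-2,14) with a≤c, −a<b≤a
reduced forms (5, -2, 14) vs (5, -2, 14) ⇒ equivalent

yes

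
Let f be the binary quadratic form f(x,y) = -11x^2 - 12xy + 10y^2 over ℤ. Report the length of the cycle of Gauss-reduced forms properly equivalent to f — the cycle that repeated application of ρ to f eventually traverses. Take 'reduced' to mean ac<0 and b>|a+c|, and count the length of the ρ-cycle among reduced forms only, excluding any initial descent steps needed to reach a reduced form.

D = 584, ⌊√D⌋ = 24
descent: ρ → (10,12,-11)  [lands on river]
river: ρ → (-11,10,11)
river: ρ → (11,12,-10)
river: ρ → (-10,8,13)
river: ρ → (13,18,-5)
river: ρ → (-5,22,5)
river: ρ → (5,18,-13)
river: ρ → (-13,8,10)
ρ-cycle length = 8 (tail of 1 descent step not counted)

8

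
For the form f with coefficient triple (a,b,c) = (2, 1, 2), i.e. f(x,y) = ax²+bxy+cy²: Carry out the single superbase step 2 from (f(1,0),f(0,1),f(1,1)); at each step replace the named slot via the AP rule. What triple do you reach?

start (2,2,5) = (f(1,0),f(0,1),f(1,1))
replace slot 2: 2·(2+5) − 2 = 12 → (2,12,5)

2,12,5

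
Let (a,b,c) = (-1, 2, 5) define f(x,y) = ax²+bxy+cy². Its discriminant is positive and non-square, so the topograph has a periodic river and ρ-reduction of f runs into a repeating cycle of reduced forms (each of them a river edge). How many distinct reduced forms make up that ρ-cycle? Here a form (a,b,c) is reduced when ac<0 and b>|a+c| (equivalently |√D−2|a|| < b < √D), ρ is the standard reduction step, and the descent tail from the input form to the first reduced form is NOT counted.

D = 24, ⌊√D⌋ = 4
descent: ρ → (5,-2,-1)
descent: ρ → (-1,4,2)  [lands on river]
river: ρ → (2,4,-1)
ρ-cycle length = 2 (tail of 2 descent steps not counted)

2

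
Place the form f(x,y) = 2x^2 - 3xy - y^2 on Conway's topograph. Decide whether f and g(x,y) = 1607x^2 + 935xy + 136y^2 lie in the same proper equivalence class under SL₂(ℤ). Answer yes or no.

D₁ = 17, D₂ = 17
river cycle of f (length 6): (-1, 3, 2), (2, 1, -2), (-2, 3, 1), (1, 3, -2), (-2, 1, 2), (2, 3, -1)
river cycle of g (length 6): (2, 1, -2), (-2, 3, 1), (1, 3, -2), (-2, 1, 2), (2, 3, -1), (-1, 3, 2)
cycles coincide ⇒ equivalent

yes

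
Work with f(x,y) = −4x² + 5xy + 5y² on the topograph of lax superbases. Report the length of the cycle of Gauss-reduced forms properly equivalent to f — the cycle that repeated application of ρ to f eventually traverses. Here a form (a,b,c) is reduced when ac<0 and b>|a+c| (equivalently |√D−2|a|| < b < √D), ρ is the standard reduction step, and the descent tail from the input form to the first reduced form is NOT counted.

D = 105, ⌊√D⌋ = 10
river: ρ → (5,5,-4)
river: ρ → (-4,3,6)
river: ρ → (6,9,-1)
river: ρ → (-1,9,6)
river: ρ → (6,3,-4)
river: ρ → (-4,5,5)
ρ-cycle length = 6 (tail of 0 descent steps not counted)

6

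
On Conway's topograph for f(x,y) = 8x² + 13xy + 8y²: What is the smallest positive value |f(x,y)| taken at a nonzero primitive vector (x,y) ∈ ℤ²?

translate: b→-3 (≡13 mod 16), so (8,13,8)→(8,-3,3)
flip: (8,-3,3)→(3,3,8)
reduced (well bottom): (3,3,8) with a≤c, −a<b≤a
well minimum = a = 3

3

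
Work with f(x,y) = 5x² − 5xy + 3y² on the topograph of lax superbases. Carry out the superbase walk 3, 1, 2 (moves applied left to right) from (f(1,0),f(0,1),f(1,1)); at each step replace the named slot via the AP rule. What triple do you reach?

start (5,3,3) = (f(1,0),f(0,1),f(1,1))
replace slot 3: 2·(5+3) − 3 = 13 → (5,3,13)
replace slot 1: 2·(3+13) − 5 = 27 → (27,3,13)
replace slot 2: 2·(27+13) − 3 = 77 → (27,77,13)

27,77,13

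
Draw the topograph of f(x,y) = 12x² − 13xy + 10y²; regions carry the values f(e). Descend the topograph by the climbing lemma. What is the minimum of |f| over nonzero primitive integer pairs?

translate: b→11 (≡-13 mod 24), so (12,-13,10)→(12,11,9)
flip: (12,11,9)→(9,-11,12)
translate: b→7 (≡-11 mod 18), so (9,-11,12)→(9,7,10)
reduced (well bottom): (9,7,10) with a≤c, −a<b≤a
well minimum = a = 9

9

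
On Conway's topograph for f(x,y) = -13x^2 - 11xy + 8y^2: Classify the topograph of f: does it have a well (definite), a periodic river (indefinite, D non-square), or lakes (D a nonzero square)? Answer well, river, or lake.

D = b²−4ac = (-11)² − 4·(-13)·8 = 537
D > 0 non-square ⇒ indefinite ⇒ periodic river

river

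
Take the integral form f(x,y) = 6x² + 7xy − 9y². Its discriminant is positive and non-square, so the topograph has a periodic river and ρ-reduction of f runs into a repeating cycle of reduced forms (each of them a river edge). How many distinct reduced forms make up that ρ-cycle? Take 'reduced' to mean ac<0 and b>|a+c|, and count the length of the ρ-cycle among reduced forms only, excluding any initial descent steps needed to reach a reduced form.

D = 265, ⌊√D⌋ = 16
river: ρ → (-9,11,4)
river: ρ → (4,13,-6)
river: ρ → (-6,11,6)
river: ρ → (6,13,-4)
river: ρ → (-4,11,9)
river: ρ → (9,7,-6)
river: ρ → (-6,5,10)
river: ρ → (10,15,-1)
river: ρ → (-1,15,10)
river: ρ → (10,5,-6)
river: ρ → (-6,7,9)
river: ρ → (9,11,-4)
river: ρ → (-4,13,6)
river: ρ → (6,11,-6)
river: ρ → (-6,13,4)
river: ρ → (4,11,-9)
river: ρ → (-9,7,6)
river: ρ → (6,5,-10)
river: ρ → (-10,15,1)
river: ρ → (1,15,-10)
river: ρ → (-10,5,6)
river: ρ → (6,7,-9)
ρ-cycle length = 22 (tail of 0 descent steps not counted)

22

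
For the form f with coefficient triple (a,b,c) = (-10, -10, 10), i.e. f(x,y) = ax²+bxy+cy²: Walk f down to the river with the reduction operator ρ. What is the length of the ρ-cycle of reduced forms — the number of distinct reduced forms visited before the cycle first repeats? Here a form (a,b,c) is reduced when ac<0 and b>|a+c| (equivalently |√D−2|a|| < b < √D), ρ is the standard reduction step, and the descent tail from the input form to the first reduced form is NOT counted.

D = 500, ⌊√D⌋ = 22
descent: ρ → (10,10,-10)  [lands on river]
river: ρ → (-10,10,10)
ρ-cycle length = 2 (tail of 1 descent step not counted)

2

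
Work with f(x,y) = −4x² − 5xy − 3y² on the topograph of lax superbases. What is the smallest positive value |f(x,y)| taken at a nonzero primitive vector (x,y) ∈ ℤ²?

translate: b→-3 (≡5 mod 8), so (4,5,3)→(4,-3,2)
flip: (4,-3,2)→(2,3,4)
translate: b→-1 (≡3 mod 4), so (2,3,4)→(2,-1,3)
reduced (well bottom): (2,-1,3) with a≤c, −a<b≤a
well minimum |f| = |-2| = 2 (negative-definite)

2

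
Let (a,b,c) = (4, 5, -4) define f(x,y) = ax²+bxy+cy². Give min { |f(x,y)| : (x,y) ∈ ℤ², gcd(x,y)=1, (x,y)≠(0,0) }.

river: ρ → (-4,3,5)
river: ρ → (5,7,-2)
river: ρ → (-2,9,1)
river: ρ → (1,9,-2)
river: ρ → (-2,7,5)
river: ρ → (5,3,-4)
river: ρ → (-4,5,4)
river: ρ → (4,3,-5)
river: ρ → (-5,7,2)
river: ρ → (2,9,-1)
river: ρ → (-1,9,2)
river: ρ → (2,7,-5)
river: ρ → (-5,3,4)
river: ρ → (4,5,-4)
closes: descent 0, river 14
min |a| on river = 1

1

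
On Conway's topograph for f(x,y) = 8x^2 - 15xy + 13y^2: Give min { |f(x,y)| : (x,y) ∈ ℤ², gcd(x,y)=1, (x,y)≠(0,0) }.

translate: b→1 (≡-15 mod 16), so (8,-15,13)→(8,1,6)
flip: (8,1,6)→(6,-1,8)
reduced (well bottom): (6,-1,8) with a≤c, −a<b≤a
well minimum = a = 6

6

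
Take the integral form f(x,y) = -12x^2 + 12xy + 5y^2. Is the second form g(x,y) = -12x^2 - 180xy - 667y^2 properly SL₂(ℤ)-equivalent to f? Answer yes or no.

D₁ = 384, D₂ = 384
river cycle of f (length 4): (5, 18, -3), (-3, 18, 5), (5, 12, -12), (-12, 12, 5)
river cycle of g (length 4): (-12, 12, 5), (5, 18, -3), (-3, 18, 5), (5, 12, -12)
cycles coincide ⇒ equivalent

yes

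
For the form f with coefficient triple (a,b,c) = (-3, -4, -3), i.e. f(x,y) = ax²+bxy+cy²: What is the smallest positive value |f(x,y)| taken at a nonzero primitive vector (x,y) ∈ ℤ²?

translate: b→-2 (≡4 mod 6), so (3,4,3)→(3,-2,2)
flip: (3,-2,2)→(2,2,3)
reduced (well bottom): (2,2,3) with a≤c, −a<b≤a
well minimum |f| = |-2| = 2 (negative-definite)

2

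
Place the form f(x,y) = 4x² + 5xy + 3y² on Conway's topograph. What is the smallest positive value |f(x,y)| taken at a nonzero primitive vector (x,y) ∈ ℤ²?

translate: b→-3 (≡5 mod 8), so (4,5,3)→(4,-3,2)
flip: (4,-3,2)→(2,3,4)
translate: b→-1 (≡3 mod 4), so (2,3,4)→(2,-1,3)
reduced (well bottom): (2,-1,3) with a≤c, −a<b≤a
well minimum = a = 2

2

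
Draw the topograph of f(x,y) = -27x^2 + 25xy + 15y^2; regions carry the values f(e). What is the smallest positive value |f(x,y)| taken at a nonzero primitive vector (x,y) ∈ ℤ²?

river: ρ → (15,35,-17)
river: ρ → (-17,33,17)
river: ρ → (17,35,-15)
river: ρ → (-15,25,27)
river: ρ → (27,29,-13)
river: ρ → (-13,23,33)
river: ρ → (33,43,-3)
river: ρ → (-3,47,3)
river: ρ → (3,43,-33)
river: ρ → (-33,23,13)
river: ρ → (13,29,-27)
river: ρ → (-27,25,15)
closes: descent 0, river 12
min |a| on river = 3

3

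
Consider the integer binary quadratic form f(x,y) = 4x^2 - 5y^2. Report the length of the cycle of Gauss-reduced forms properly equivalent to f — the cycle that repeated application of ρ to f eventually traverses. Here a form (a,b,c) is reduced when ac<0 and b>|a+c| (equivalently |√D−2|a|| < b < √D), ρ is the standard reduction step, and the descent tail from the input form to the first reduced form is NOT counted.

D = 80, ⌊√D⌋ = 8
descent: ρ → (-5,0,4)
descent: ρ → (4,8,-1)  [lands on river]
river: ρ → (-1,8,4)
ρ-cycle length = 2 (tail of 2 descent steps not counted)

2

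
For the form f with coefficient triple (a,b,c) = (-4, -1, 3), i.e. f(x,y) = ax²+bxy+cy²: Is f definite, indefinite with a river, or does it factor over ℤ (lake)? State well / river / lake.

D = b²−4ac = (-1)² − 4·(-4)·3 = 49
D = 7² is a perfect square ⇒ form factors over ℤ ⇒ lakes

lake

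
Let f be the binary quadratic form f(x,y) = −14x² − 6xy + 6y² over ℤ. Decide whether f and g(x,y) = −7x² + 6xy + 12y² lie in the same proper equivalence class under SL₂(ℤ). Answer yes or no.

D₁ = 372, D₂ = 372
river cycle of f (length 2): (6, 18, -2), (-2, 18, 6)
river cycle of g (length 10): (12, 18, -1), (-1, 18, 12), (12, 6, -7), (-7, 8, 11), (11, 14, -4), (-4, 18, 3), (3, 18, -4), (-4, 14, 11), (11, 8, -7), (-7, 6, 12)
cycles differ ⇒ inequivalent

no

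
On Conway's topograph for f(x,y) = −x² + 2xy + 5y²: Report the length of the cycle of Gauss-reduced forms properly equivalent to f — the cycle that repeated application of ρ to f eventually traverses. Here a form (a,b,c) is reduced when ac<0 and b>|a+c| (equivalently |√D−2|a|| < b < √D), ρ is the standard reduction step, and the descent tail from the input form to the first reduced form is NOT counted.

D = 24, ⌊√D⌋ = 4
descent: ρ → (5,-2,-1)
descent: ρ → (-1,4,2)  [lands on river]
river: ρ → (2,4,-1)
ρ-cycle length = 2 (tail of 2 descent steps not counted)

2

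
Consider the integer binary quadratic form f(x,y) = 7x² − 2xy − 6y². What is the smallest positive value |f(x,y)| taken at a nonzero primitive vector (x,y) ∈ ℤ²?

descent: ρ → (-6,2,7)  [lands on river]
river: ρ → (7,12,-1)
river: ρ → (-1,12,7)
river: ρ → (7,2,-6)
river: ρ → (-6,10,3)
river: ρ → (3,8,-9)
river: ρ → (-9,10,2)
river: ρ → (2,10,-9)
river: ρ → (-9,8,3)
river: ρ → (3,10,-6)
closes: descent 1, river 10
min |a| on river = 1

1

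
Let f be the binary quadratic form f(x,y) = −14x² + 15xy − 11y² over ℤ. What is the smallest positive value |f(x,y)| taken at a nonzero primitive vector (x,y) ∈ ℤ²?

translate: b→13 (≡-15 mod 28), so (14,-15,11)→(14,13,10)
flip: (14,13,10)→(10,-13,14)
translate: b→7 (≡-13 mod 20), so (10,-13,14)→(10,7,11)
reduced (well bottom): (10,7,11) with a≤c, −a<b≤a
well minimum |f| = |-10| = 10 (negative-definite)

10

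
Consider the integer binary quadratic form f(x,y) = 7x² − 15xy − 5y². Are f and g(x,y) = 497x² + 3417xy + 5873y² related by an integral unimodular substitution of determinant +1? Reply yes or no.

D₁ = 365, D₂ = 365
river cycle of f (length 6): (-5, 15, 7), (7, 13, -7), (-7, 15, 5), (5, 15, -7), (-7, 13, 7), (7, 15, -5)
river cycle of g (length 6): (7, 13, -7), (-7, 15, 5), (5, 15, -7), (-7, 13, 7), (7, 15, -5), (-5, 15, 7)
cycles coincide ⇒ equivalent

yes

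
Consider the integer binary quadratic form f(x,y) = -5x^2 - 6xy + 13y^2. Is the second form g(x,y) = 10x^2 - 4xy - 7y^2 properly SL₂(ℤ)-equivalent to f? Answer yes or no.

D₁ = 296, D₂ = 296
river cycle of f (length 6): (-5, 14, 5), (5, 16, -2), (-2, 16, 5), (5, 14, -5), (-5, 16, 2), (2, 16, -5)
river cycle of g (length 10): (-7, 4, 10), (10, 16, -1), (-1, 16, 10), (10, 4, -7), (-7, 10, 7), (7, 4, -10), (-10, 16, 1), (1, 16, -10), (-10, 4, 7), (7, 10, -7)
cycles differ ⇒ inequivalent

no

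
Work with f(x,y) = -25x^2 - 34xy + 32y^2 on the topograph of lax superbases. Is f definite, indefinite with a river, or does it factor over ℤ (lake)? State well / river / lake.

D = b²−4ac = (-34)² − 4·(-25)·32 = 4356
D = 66² is a perfect square ⇒ form factors over ℤ ⇒ lakes

lake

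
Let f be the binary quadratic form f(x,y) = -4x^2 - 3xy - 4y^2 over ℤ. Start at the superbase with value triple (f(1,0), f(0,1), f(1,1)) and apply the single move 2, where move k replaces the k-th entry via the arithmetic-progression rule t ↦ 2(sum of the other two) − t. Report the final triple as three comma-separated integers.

start (-4,-4,-11) = (f(1,0),f(0,1),f(1,1))
replace slot 2: 2·((-4)+(-11)) − (-4) = -26 → (-4,-26,-11)

-4,-26,-11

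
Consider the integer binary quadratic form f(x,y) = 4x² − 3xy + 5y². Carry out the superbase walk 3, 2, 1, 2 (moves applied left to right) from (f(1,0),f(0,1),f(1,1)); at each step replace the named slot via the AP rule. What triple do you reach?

start (4,5,6) = (f(1,0),f(0,1),f(1,1))
replace slot 3: 2·(4+5) − 6 = 12 → (4,5,12)
replace slot 2: 2·(4+12) − 5 = 27 → (4,27,12)
replace slot 1: 2·(27+12) − 4 = 74 → (74,27,12)
replace slot 2: 2·(74+12) − 27 = 145 → (74,145,12)

74,145,12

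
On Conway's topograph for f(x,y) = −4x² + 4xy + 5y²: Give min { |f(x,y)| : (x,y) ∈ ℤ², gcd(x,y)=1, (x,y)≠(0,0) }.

river: ρ → (5,6,-3)
river: ρ → (-3,6,5)
river: ρ → (5,4,-4)
river: ρ → (-4,4,5)
closes: descent 0, river 4
min |a| on river = 3

3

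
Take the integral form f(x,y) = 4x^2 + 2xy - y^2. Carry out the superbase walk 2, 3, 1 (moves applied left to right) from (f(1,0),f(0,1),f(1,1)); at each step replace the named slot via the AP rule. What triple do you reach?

start (4,-1,5) = (f(1,0),f(0,1),f(1,1))
replace slot 2: 2·(4+5) − (-1) = 19 → (4,19,5)
replace slot 3: 2·(4+19) − 5 = 41 → (4,19,41)
replace slot 1: 2·(19+41) − 4 = 116 → (116,19,41)

116,19,41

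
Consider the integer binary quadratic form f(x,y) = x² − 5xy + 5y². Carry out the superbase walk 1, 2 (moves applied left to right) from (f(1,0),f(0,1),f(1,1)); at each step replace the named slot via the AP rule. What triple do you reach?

start (1,5,1) = (f(1,0),f(0,1),f(1,1))
replace slot 1: 2·(5+1) − 1 = 11 → (11,5,1)
replace slot 2: 2·(11+1) − 5 = 19 → (11,19,1)

11,19,1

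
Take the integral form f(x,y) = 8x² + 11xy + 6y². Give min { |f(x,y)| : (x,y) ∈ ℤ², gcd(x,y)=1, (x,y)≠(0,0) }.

translate: b→-5 (≡11 mod 16), so (8,11,6)→(8,-5,3)
flip: (8,-5,3)→(3,5,8)
translate: b→-1 (≡5 mod 6), so (3,5,8)→(3,-1,6)
reduced (well bottom): (3,-1,6) with a≤c, −a<b≤a
well minimum = a = 3

3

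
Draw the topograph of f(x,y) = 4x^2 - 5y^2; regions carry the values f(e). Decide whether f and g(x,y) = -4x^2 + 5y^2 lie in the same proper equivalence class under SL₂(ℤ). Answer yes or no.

D₁ = 80, D₂ = 80
river cycle of f (length 2): (4, 8, -1), (-1, 8, 4)
river cycle of g (length 2): (-4, 8, 1), (1, 8, -4)
cycles differ ⇒ inequivalent

no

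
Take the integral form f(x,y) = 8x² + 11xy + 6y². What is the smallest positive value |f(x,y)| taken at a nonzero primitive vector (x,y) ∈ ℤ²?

translate: b→-5 (≡11 mod 16), so (8,11,6)→(8,-5,3)
flip: (8,-5,3)→(3,5,8)
translate: b→-1 (≡5 mod 6), so (3,5,8)→(3,-1,6)
reduced (well bottom): (3,-1,6) with a≤c, −a<b≤a
well minimum = a = 3

3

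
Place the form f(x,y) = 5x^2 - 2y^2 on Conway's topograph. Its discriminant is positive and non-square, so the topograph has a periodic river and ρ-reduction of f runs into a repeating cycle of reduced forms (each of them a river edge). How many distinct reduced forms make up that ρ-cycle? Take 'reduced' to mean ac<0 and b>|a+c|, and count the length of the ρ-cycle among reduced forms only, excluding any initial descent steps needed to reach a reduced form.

D = 40, ⌊√D⌋ = 6
descent: ρ → (-2,4,3)  [lands on river]
river: ρ → (3,2,-3)
river: ρ → (-3,4,2)
river: ρ → (2,4,-3)
river: ρ → (-3,2,3)
river: ρ → (3,4,-2)
ρ-cycle length = 6 (tail of 1 descent step not counted)

6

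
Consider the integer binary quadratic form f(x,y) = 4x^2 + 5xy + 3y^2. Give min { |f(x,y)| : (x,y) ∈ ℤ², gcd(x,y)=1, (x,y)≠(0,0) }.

translate: b→-3 (≡5 mod 8), so (4,5,3)→(4,-3,2)
flip: (4,-3,2)→(2,3,4)
translate: b→-1 (≡3 mod 4), so (2,3,4)→(2,-1,3)
reduced (well bottom): (2,-1,3) with a≤c, −a<b≤a
well minimum = a = 2

2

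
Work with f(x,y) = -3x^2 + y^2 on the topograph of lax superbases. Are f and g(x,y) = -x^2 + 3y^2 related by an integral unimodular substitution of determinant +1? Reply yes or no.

D₁ = 12, D₂ = 12
river cycle of f (length 2): (1, 2, -2), (-2, 2, 1)
river cycle of g (length 2): (-1, 2, 2), (2, 2, -1)
cycles differ ⇒ inequivalent

no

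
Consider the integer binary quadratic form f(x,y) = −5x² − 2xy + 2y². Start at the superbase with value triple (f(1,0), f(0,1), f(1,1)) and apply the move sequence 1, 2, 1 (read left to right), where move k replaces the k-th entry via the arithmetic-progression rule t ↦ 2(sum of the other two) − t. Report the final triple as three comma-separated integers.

start (-5,2,-5) = (f(1,0),f(0,1),f(1,1))
replace slot 1: 2·(2+(-5)) − (-5) = -1 → (-1,2,-5)
replace slot 2: 2·((-1)+(-5)) − 2 = -14 → (-1,-14,-5)
replace slot 1: 2·((-14)+(-5)) − (-1) = -37 → (-37,-14,-5)

-37,-14,-5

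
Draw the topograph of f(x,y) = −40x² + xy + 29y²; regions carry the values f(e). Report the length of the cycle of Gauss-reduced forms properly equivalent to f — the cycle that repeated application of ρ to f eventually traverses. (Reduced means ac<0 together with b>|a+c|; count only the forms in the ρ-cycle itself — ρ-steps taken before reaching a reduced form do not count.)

D = 4641, ⌊√D⌋ = 68
descent: ρ → (29,57,-12)  [lands on river]
river: ρ → (-12,63,14)
river: ρ → (14,49,-40)
river: ρ → (-40,31,23)
river: ρ → (23,61,-10)
river: ρ → (-10,59,29)
ρ-cycle length = 6 (tail of 1 descent step not counted)

6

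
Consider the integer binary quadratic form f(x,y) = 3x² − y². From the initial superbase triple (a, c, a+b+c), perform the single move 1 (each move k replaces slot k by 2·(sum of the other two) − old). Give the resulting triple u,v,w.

start (3,-1,2) = (f(1,0),f(0,1),f(1,1))
replace slot 1: 2·((-1)+2) − 3 = -1 → (-1,-1,2)

-1,-1,2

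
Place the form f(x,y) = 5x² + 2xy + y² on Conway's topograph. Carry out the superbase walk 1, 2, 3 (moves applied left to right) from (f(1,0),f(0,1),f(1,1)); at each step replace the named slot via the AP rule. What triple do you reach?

start (5,1,8) = (f(1,0),f(0,1),f(1,1))
replace slot 1: 2·(1+8) − 5 = 13 → (13,1,8)
replace slot 2: 2·(13+8) − 1 = 41 → (13,41,8)
replace slot 3: 2·(13+41) − 8 = 100 → (13,41,100)

13,41,100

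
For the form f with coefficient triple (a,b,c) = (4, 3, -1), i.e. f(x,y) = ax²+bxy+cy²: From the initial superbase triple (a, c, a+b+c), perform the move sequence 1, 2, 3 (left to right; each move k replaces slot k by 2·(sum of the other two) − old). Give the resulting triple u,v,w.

start (4,-1,6) = (f(1,0),f(0,1),f(1,1))
replace slot 1: 2·((-1)+6) − 4 = 6 → (6,-1,6)
replace slot 2: 2·(6+6) − (-1) = 25 → (6,25,6)
replace slot 3: 2·(6+25) − 6 = 56 → (6,25,56)

6,25,56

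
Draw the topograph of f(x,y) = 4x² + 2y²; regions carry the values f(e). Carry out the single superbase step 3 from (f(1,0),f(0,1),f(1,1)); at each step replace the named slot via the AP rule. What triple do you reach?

start (4,2,6) = (f(1,0),f(0,1),f(1,1))
replace slot 3: 2·(4+2) − 6 = 6 → (4,2,6)

4,2,6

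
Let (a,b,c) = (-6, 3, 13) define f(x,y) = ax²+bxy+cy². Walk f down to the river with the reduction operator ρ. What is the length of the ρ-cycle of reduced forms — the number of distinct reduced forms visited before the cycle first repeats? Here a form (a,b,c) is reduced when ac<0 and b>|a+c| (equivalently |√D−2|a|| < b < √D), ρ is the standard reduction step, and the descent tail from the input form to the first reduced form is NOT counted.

D = 321, ⌊√D⌋ = 17
descent: ρ → (13,-3,-6)
descent: ρ → (-6,15,4)  [lands on river]
river: ρ → (4,17,-2)
river: ρ → (-2,15,12)
river: ρ → (12,9,-5)
river: ρ → (-5,11,10)
river: ρ → (10,9,-6)
ρ-cycle length = 6 (tail of 2 descent steps not counted)

6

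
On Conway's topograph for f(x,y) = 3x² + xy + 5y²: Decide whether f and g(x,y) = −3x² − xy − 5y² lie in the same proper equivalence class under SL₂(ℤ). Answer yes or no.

D₁ = -59, D₂ = -59
f: reduced (well bottom): (3,1,5) with a≤c, −a<b≤a
g is negative-definite; reduce −g:
−g: reduced (well bottom): (3,1,5) with a≤c, −a<b≤a
flip sign back: reduced form of g is (-3,-1,-5)
reduced forms (3, 1, 5) vs (-3, -1, -5) ⇒ inequivalent

no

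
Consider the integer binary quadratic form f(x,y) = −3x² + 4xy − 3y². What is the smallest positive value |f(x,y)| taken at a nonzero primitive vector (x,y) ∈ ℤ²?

translate: b→2 (≡-4 mod 6), so (3,-4,3)→(3,2,2)
flip: (3,2,2)→(2,-2,3)
translate: b→2 (≡-2 mod 4), so (2,-2,3)→(2,2,3)
reduced (well bottom): (2,2,3) with a≤c, −a<b≤a
well minimum |f| = |-2| = 2 (negative-definite)

2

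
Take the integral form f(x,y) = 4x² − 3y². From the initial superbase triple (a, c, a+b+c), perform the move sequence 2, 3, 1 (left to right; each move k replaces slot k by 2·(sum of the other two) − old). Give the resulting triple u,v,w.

start (4,-3,1) = (f(1,0),f(0,1),f(1,1))
replace slot 2: 2·(4+1) − (-3) = 13 → (4,13,1)
replace slot 3: 2·(4+13) − 1 = 33 → (4,13,33)
replace slot 1: 2·(13+33) − 4 = 88 → (88,13,33)

88,13,33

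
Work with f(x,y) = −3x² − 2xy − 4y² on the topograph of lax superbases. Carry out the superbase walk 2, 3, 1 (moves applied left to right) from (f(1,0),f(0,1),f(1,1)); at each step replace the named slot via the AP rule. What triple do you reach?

start (-3,-4,-9) = (f(1,0),f(0,1),f(1,1))
replace slot 2: 2·((-3)+(-9)) − (-4) = -20 → (-3,-20,-9)
replace slot 3: 2·((-3)+(-20)) − (-9) = -37 → (-3,-20,-37)
replace slot 1: 2·((-20)+(-37)) − (-3) = -111 → (-111,-20,-37)

-111,-20,-37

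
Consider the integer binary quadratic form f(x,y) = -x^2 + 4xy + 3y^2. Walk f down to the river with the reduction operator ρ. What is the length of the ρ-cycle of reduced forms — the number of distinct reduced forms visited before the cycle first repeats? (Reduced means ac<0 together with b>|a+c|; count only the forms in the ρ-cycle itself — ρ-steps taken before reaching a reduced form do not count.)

D = 28, ⌊√D⌋ = 5
river: ρ → (3,2,-2)
river: ρ → (-2,2,3)
river: ρ → (3,4,-1)
river: ρ → (-1,4,3)
ρ-cycle length = 4 (tail of 0 descent steps not counted)

4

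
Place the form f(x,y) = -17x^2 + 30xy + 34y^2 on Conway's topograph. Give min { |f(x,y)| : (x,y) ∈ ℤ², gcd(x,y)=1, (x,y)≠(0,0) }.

river: ρ → (34,38,-13)
river: ρ → (-13,40,31)
river: ρ → (31,22,-22)
river: ρ → (-22,22,31)
river: ρ → (31,40,-13)
river: ρ → (-13,38,34)
river: ρ → (34,30,-17)
river: ρ → (-17,38,26)
river: ρ → (26,14,-29)
river: ρ → (-29,44,11)
river: ρ → (11,44,-29)
river: ρ → (-29,14,26)
river: ρ → (26,38,-17)
river: ρ → (-17,30,34)
closes: descent 0, river 14
min |a| on river = 11

11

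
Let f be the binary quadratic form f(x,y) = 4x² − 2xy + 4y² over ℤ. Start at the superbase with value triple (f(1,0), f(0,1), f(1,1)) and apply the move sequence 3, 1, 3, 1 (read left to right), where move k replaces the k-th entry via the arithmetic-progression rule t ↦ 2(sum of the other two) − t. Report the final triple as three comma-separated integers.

start (4,4,6) = (f(1,0),f(0,1),f(1,1))
replace slot 3: 2·(4+4) − 6 = 10 → (4,4,10)
replace slot 1: 2·(4+10) − 4 = 24 → (24,4,10)
replace slot 3: 2·(24+4) − 10 = 46 → (24,4,46)
replace slot 1: 2·(4+46) − 24 = 76 → (76,4,46)

76,4,46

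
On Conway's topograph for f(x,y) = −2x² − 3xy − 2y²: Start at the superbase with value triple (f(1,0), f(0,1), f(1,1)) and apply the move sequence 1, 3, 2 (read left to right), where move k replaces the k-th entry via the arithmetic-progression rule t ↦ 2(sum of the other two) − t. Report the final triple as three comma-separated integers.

start (-2,-2,-7) = (f(1,0),f(0,1),f(1,1))
replace slot 1: 2·((-2)+(-7)) − (-2) = -16 → (-16,-2,-7)
replace slot 3: 2·((-16)+(-2)) − (-7) = -29 → (-16,-2,-29)
replace slot 2: 2·((-16)+(-29)) − (-2) = -88 → (-16,-88,-29)

-16,-88,-29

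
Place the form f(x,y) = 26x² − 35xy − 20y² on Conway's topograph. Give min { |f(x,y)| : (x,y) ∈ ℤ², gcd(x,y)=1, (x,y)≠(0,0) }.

descent: ρ → (-20,35,26)  [lands on river]
river: ρ → (26,17,-29)
river: ρ → (-29,41,14)
river: ρ → (14,43,-26)
river: ρ → (-26,9,31)
river: ρ → (31,53,-4)
river: ρ → (-4,51,44)
river: ρ → (44,37,-11)
river: ρ → (-11,51,16)
river: ρ → (16,45,-20)
closes: descent 1, river 10
min |a| on river = 4

4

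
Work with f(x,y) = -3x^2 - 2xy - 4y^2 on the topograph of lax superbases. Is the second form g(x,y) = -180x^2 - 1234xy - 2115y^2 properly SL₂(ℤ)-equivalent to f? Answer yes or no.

D₁ = -44, D₂ = -44
f is negative-definite; reduce −f:
−f: reduced (well bottom): (3,2,4) with a≤c, −a<b≤a
flip sign back: reduced form of f is (-3,-2,-4)
g is negative-definite; reduce −g:
−g: translate: b→154 (≡1234 mod 360), so (180,1234,2115)→(180,154,33)
−g: flip: (180,154,33)→(33,-154,180)
−g: translate: b→-22 (≡-154 mod 66), so (33,-154,180)→(33,-22,4)
−g: flip: (33,-22,4)→(4,22,33)
−g: translate: b→-2 (≡22 mod 8), so (4,22,33)→(4,-2,3)
−g: flip: (4,-2,3)→(3,2,4)
−g: reduced (well bottom): (3,2,4) with a≤c, −a<b≤a
flip sign back: reduced form of g is (-3,-2,-4)
reduced forms (-3, -2, -4) vs (-3, -2, -4) ⇒ equivalent

yes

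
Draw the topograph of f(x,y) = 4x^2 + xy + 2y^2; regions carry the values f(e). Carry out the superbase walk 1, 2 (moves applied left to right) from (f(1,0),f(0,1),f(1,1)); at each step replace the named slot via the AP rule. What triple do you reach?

start (4,2,7) = (f(1,0),f(0,1),f(1,1))
replace slot 1: 2·(2+7) − 4 = 14 → (14,2,7)
replace slot 2: 2·(14+7) − 2 = 40 → (14,40,7)

14,40,7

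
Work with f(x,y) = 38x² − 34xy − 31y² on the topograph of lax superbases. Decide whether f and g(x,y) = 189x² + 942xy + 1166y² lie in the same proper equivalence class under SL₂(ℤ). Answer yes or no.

D₁ = 5868, D₂ = 5868
river cycle of f (length 18): (-31, 34, 38), (38, 42, -27), (-27, 66, 14), (14, 74, -7), (-7, 66, 54), (54, 42, -19), (-19, 72, 9), (9, 72, -19), (-19, 42, 54), (54, 66, -7), … (8 more)
river cycle of g (length 18): (38, 42, -27), (-27, 66, 14), (14, 74, -7), (-7, 66, 54), (54, 42, -19), (-19, 72, 9), (9, 72, -19), (-19, 42, 54), (54, 66, -7), (-7, 74, 14), … (8 more)
cycles coincide ⇒ equivalent

yes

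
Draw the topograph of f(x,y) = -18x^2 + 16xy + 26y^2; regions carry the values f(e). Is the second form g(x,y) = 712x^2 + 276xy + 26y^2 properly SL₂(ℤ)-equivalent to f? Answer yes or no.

D₁ = 2128, D₂ = 2128
river cycle of f (length 16): (26, 36, -8), (-8, 44, 6), (6, 40, -22), (-22, 4, 24), (24, 44, -2), (-2, 44, 24), (24, 4, -22), (-22, 40, 6), (6, 44, -8), (-8, 36, 26), … (6 more)
river cycle of g (length 16): (26, 36, -8), (-8, 44, 6), (6, 40, -22), (-22, 4, 24), (24, 44, -2), (-2, 44, 24), (24, 4, -22), (-22, 40, 6), (6, 44, -8), (-8, 36, 26), … (6 more)
cycles coincide ⇒ equivalent

yes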